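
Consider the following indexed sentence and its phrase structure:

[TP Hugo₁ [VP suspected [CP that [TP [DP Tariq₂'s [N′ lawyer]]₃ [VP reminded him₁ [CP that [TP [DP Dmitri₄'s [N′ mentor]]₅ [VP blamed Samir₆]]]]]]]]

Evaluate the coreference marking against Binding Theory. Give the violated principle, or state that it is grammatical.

The two coindexed NPs are *Hugo₁* and *him₁*.
*him₁* is a pronoun; its binding domain is the embedded TP, whose subject is [Tariq₂'s lawyer]₃. Within that domain it is c-commanded only by *[Tariq₂'s lawyer]₃*, which carries a different index — the pronoun is free locally, so Principle B holds.
*Hugo₁* is an R-expression; *him₁* does not c-command it, and no other NP shares its index, so Principle C is satisfied.
All principles are respected.

grammatical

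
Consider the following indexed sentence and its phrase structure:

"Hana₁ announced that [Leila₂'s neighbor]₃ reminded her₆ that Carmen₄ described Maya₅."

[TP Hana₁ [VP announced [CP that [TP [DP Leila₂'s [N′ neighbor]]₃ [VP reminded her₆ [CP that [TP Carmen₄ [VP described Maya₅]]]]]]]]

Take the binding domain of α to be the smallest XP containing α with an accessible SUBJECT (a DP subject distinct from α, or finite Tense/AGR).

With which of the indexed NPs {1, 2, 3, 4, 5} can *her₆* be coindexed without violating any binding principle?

{1, 2}

*her* is a pronoun, so Principle B applies: it must be free in its binding domain.
Binding domain of *her₆*: the embedded TP, whose subject is [Leila₂'s neighbor]₃.
*Hana₁* c-commands the pronoun but from outside its binding domain, and is not c-commanded by it → coindexation permitted.
*Leila₂* and the pronoun do not c-command one another → neither Principle B nor Principle C is at stake; coindexation permitted.
*[Leila₂'s neighbor]₃* c-commands the pronoun within its binding domain → coindexation would violate Principle B.
*Carmen₄*: the pronoun c-commands this R-expression → coindexation would violate Principle C on *Carmen₄*.
*Maya₅*: the pronoun c-commands this R-expression → coindexation would violate Principle C on *Maya₅*.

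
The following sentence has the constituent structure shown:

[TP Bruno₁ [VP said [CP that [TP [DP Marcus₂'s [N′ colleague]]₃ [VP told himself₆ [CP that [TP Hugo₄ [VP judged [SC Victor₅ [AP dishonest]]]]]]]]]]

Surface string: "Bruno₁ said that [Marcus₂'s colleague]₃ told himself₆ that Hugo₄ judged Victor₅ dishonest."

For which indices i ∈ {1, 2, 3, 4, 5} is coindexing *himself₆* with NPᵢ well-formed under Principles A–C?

*himself* is an anaphor, so Principle A applies: it must be bound in its binding domain.
Binding domain of *himself₆*: the embedded TP, whose subject is [Marcus₂'s colleague]₃.
*Bruno₁* c-commands the anaphor but is outside its binding domain → cannot satisfy Principle A.
*Marcus₂* does not c-command the anaphor → cannot bind it.
*[Marcus₂'s colleague]₃* c-commands the anaphor within its binding domain → licit binder.
*Hugo₄* does not c-command the anaphor → cannot bind it.
*Victor₅* does not c-command the anaphor → cannot bind it.

{3}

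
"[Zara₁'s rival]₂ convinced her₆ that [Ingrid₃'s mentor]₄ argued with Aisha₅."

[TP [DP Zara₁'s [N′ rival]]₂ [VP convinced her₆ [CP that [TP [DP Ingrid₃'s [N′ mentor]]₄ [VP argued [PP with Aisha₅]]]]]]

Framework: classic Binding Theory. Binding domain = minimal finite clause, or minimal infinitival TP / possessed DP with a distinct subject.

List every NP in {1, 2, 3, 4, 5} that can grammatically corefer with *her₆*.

{1}

*her* is a pronoun, so Principle B applies: it must be free in its binding domain.
Binding domain of *her₆*: the matrix TP, whose subject is [Zara₁'s rival]₂.
*Zara₁* and the pronoun do not c-command one another → neither Principle B nor Principle C is at stake; coindexation permitted.
*[Zara₁'s rival]₂* c-commands the pronoun within its binding domain → coindexation would violate Principle B.
*Ingrid₃*: the pronoun c-commands this R-expression → coindexation would violate Principle C on *Ingrid₃*.
*[Ingrid₃'s mentor]₄*: the pronoun c-commands this R-expression → coindexation would violate Principle C on *[Ingrid₃'s mentor]₄*.
*Aisha₅*: the pronoun c-commands this R-expression → coindexation would violate Principle C on *Aisha₅*.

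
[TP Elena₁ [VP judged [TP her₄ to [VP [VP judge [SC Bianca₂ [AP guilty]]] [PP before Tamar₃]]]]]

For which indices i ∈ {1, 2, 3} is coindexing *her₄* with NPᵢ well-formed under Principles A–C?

none

*her* is a pronoun, so Principle B applies: it must be free in its binding domain.
Binding domain of *her₄*: the matrix TP, whose subject is Elena₁.
*Elena₁* c-commands the pronoun within its binding domain → coindexation would violate Principle B.
*Bianca₂*: the pronoun c-commands this R-expression → coindexation would violate Principle C on *Bianca₂*.
*Tamar₃*: the pronoun c-commands this R-expression → coindexation would violate Principle C on *Tamar₃*.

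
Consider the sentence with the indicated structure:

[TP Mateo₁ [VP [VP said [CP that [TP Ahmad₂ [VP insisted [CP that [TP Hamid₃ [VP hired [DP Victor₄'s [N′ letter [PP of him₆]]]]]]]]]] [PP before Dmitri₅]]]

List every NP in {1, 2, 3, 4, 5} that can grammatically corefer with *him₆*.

*him* is a pronoun, so Principle B applies: it must be free in its binding domain.
Binding domain of *him₆*: the possessed DP, whose subject is Victor₄.
*Mateo₁* c-commands the pronoun but from outside its binding domain, and is not c-commanded by it → coindexation permitted.
*Ahmad₂* c-commands the pronoun but from outside its binding domain, and is not c-commanded by it → coindexation permitted.
*Hamid₃* c-commands the pronoun but from outside its binding domain, and is not c-commanded by it → coindexation permitted.
*Victor₄* c-commands the pronoun within its binding domain → coindexation would violate Principle B.
*Dmitri₅* and the pronoun do not c-command one another → neither Principle B nor Principle C is at stake; coindexation permitted.

{1, 2, 3, 5}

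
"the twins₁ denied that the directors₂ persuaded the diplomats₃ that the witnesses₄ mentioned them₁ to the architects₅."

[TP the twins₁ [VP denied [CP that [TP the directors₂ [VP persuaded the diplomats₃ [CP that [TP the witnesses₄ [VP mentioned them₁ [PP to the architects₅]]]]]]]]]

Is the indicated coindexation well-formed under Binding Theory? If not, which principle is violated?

grammatical

The two coindexed NPs are *the twins₁* and *them₁*.
*them₁* is a pronoun; its binding domain is the embedded TP, whose subject is the witnesses₄. Within that domain it is c-commanded only by *the witnesses₄*, which carries a different index — the pronoun is free locally, so Principle B holds.
*the twins₁* is an R-expression; *them₁* does not c-command it, and no other NP shares its index, so Principle C is satisfied.
All principles are respected.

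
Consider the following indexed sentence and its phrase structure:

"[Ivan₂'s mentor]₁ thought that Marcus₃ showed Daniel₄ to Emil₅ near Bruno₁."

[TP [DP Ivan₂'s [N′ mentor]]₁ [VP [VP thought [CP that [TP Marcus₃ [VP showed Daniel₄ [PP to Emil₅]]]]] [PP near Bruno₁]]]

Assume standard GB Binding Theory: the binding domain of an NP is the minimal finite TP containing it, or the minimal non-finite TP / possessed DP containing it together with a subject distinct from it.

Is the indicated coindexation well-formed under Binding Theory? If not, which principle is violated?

The two coindexed NPs are *[Ivan₂'s mentor]₁* and *Bruno₁*.
*Bruno₁* is an R-expression. Principle C requires it to be free everywhere.
*[Ivan₂'s mentor]₁* c-commands it and carries the same index.
The R-expression is bound → Principle C violation.

Principle C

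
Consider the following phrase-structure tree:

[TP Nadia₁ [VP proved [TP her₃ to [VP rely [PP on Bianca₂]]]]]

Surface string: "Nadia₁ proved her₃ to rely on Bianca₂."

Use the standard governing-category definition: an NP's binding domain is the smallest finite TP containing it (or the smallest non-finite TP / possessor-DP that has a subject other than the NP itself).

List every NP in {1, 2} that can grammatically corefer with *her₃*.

*her* is a pronoun, so Principle B applies: it must be free in its binding domain.
Binding domain of *her₃*: the matrix TP, whose subject is Nadia₁.
*Nadia₁* c-commands the pronoun within its binding domain → coindexation would violate Principle B.
*Bianca₂*: the pronoun c-commands this R-expression → coindexation would violate Principle C on *Bianca₂*.

none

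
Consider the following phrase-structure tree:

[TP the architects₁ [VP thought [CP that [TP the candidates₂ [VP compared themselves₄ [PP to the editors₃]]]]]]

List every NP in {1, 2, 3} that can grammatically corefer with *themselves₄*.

{2}

*themselves* is an anaphor, so Principle A applies: it must be bound in its binding domain.
Binding domain of *themselves₄*: the embedded TP, whose subject is the candidates₂.
*the architects₁* c-commands the anaphor but is outside its binding domain → cannot satisfy Principle A.
*the candidates₂* c-commands the anaphor within its binding domain → licit binder.
*the editors₃* does not c-command the anaphor → cannot bind it.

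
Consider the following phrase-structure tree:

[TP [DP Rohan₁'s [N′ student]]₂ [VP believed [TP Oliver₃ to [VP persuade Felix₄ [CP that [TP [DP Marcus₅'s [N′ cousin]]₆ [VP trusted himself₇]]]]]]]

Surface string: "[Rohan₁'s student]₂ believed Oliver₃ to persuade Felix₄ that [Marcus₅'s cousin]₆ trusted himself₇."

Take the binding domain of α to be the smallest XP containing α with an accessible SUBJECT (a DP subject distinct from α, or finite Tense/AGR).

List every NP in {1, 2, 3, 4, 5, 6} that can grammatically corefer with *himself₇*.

{6}

*himself* is an anaphor, so Principle A applies: it must be bound in its binding domain.
Binding domain of *himself₇*: the embedded TP, whose subject is [Marcus₅'s cousin]₆.
*Rohan₁* does not c-command the anaphor → cannot bind it.
*[Rohan₁'s student]₂* c-commands the anaphor but is outside its binding domain → cannot satisfy Principle A.
*Oliver₃* c-commands the anaphor but is outside its binding domain → cannot satisfy Principle A.
*Felix₄* c-commands the anaphor but is outside its binding domain → cannot satisfy Principle A.
*Marcus₅* does not c-command the anaphor → cannot bind it.
*[Marcus₅'s cousin]₆* c-commands the anaphor within its binding domain → licit binder.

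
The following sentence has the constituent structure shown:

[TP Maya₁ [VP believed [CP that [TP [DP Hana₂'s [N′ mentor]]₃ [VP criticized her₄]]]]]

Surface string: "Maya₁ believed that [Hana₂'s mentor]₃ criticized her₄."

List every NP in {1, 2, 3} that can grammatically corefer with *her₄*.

{1, 2}

*her* is a pronoun, so Principle B applies: it must be free in its binding domain.
Binding domain of *her₄*: the embedded TP, whose subject is [Hana₂'s mentor]₃.
*Maya₁* c-commands the pronoun but from outside its binding domain, and is not c-commanded by it → coindexation permitted.
*Hana₂* and the pronoun do not c-command one another → neither Principle B nor Principle C is at stake; coindexation permitted.
*[Hana₂'s mentor]₃* c-commands the pronoun within its binding domain → coindexation would violate Principle B.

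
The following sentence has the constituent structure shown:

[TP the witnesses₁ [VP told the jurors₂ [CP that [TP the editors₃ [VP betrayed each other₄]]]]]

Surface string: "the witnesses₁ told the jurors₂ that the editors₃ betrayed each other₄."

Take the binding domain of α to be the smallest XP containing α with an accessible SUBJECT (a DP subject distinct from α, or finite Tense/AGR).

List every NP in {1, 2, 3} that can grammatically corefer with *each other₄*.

{3}

*each other* is an anaphor, so Principle A applies: it must be bound in its binding domain.
Binding domain of *each other₄*: the embedded TP, whose subject is the editors₃.
*the witnesses₁* c-commands the anaphor but is outside its binding domain → cannot satisfy Principle A.
*the jurors₂* c-commands the anaphor but is outside its binding domain → cannot satisfy Principle A.
*the editors₃* c-commands the anaphor within its binding domain → licit binder.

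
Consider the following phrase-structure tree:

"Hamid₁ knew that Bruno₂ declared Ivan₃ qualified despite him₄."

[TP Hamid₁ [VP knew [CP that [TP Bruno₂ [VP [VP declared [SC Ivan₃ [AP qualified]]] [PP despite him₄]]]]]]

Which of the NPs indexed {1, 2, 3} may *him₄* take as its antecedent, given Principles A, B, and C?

*him* is a pronoun, so Principle B applies: it must be free in its binding domain.
Binding domain of *him₄*: the embedded TP, whose subject is Bruno₂.
*Hamid₁* c-commands the pronoun but from outside its binding domain, and is not c-commanded by it → coindexation permitted.
*Bruno₂* c-commands the pronoun within its binding domain → coindexation would violate Principle B.
*Ivan₃* and the pronoun do not c-command one another → neither Principle B nor Principle C is at stake; coindexation permitted.

{1, 3}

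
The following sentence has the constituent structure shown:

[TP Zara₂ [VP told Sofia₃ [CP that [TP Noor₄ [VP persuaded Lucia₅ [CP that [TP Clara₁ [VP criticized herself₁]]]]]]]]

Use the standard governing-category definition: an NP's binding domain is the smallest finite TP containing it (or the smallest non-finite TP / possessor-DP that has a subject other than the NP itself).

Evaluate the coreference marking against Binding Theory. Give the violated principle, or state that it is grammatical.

grammatical

The two coindexed NPs are *Clara₁* and *herself₁*.
*herself₁* is an anaphor; its binding domain is the embedded TP, whose subject is Clara₁. *Clara₁* c-commands it within that domain and shares its index, so Principle A is satisfied.
*Clara₁* is an R-expression; *herself₁* does not c-command it, and no other NP shares its index, so Principle C is satisfied.
All principles are respected.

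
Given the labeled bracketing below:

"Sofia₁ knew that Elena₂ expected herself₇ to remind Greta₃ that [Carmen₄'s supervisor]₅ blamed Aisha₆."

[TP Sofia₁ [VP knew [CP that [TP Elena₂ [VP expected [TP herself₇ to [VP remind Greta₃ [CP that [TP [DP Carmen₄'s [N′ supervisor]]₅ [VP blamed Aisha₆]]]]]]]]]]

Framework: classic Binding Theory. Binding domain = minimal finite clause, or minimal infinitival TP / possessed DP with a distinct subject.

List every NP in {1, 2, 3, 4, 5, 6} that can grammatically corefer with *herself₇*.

{2}

*herself* is an anaphor, so Principle A applies: it must be bound in its binding domain.
Binding domain of *herself₇*: the embedded TP, whose subject is Elena₂.
*Sofia₁* c-commands the anaphor but is outside its binding domain → cannot satisfy Principle A.
*Elena₂* c-commands the anaphor within its binding domain → licit binder.
*Greta₃* does not c-command the anaphor → cannot bind it.
*Carmen₄* does not c-command the anaphor → cannot bind it.
*[Carmen₄'s supervisor]₅* does not c-command the anaphor → cannot bind it.
*Aisha₆* does not c-command the anaphor → cannot bind it.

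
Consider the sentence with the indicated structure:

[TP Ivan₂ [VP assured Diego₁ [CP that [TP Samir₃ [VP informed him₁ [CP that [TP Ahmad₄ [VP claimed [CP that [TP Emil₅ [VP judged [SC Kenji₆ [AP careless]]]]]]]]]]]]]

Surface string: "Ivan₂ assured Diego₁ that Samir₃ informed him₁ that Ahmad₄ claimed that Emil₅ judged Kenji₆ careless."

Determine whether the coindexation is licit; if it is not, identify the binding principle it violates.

The two coindexed NPs are *Diego₁* and *him₁*.
*him₁* is a pronoun; its binding domain is the embedded TP, whose subject is Samir₃. Within that domain it is c-commanded only by *Samir₃*, which carries a different index — the pronoun is free locally, so Principle B holds.
*Diego₁* is an R-expression; *him₁* does not c-command it, and no other NP shares its index, so Principle C is satisfied.
All principles are respected.

grammatical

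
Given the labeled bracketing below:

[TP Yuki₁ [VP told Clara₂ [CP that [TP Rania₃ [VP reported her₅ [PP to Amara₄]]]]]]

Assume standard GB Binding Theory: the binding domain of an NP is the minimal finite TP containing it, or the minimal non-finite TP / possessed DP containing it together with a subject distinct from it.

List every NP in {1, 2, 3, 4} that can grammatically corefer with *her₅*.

{1, 2}

*her* is a pronoun, so Principle B applies: it must be free in its binding domain.
Binding domain of *her₅*: the embedded TP, whose subject is Rania₃.
*Yuki₁* c-commands the pronoun but from outside its binding domain, and is not c-commanded by it → coindexation permitted.
*Clara₂* c-commands the pronoun but from outside its binding domain, and is not c-commanded by it → coindexation permitted.
*Rania₃* c-commands the pronoun within its binding domain → coindexation would violate Principle B.
*Amara₄*: the pronoun c-commands this R-expression → coindexation would violate Principle C on *Amara₄*.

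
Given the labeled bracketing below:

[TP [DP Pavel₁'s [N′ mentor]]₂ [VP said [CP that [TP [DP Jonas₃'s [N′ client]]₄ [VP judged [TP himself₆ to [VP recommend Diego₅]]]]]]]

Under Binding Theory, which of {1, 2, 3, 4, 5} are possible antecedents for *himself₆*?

*himself* is an anaphor, so Principle A applies: it must be bound in its binding domain.
Binding domain of *himself₆*: the embedded TP, whose subject is [Jonas₃'s client]₄.
*Pavel₁* does not c-command the anaphor → cannot bind it.
*[Pavel₁'s mentor]₂* c-commands the anaphor but is outside its binding domain → cannot satisfy Principle A.
*Jonas₃* does not c-command the anaphor → cannot bind it.
*[Jonas₃'s client]₄* c-commands the anaphor within its binding domain → licit binder.
*Diego₅* does not c-command the anaphor → cannot bind it.

{4}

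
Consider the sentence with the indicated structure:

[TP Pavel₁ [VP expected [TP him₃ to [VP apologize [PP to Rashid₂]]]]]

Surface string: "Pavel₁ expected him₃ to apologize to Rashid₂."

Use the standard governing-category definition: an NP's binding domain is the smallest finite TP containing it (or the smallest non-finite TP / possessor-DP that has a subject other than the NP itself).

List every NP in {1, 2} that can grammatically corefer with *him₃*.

none

*him* is a pronoun, so Principle B applies: it must be free in its binding domain.
Binding domain of *him₃*: the matrix TP, whose subject is Pavel₁.
*Pavel₁* c-commands the pronoun within its binding domain → coindexation would violate Principle B.
*Rashid₂*: the pronoun c-commands this R-expression → coindexation would violate Principle C on *Rashid₂*.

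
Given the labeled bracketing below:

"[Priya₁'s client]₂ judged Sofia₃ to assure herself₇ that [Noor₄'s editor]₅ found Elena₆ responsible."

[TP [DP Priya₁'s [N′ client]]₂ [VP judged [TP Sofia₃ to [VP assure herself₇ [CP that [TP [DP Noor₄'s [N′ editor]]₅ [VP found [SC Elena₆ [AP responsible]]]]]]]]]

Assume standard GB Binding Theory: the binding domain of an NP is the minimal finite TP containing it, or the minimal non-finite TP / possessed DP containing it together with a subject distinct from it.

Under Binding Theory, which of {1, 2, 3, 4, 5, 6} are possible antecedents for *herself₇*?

*herself* is an anaphor, so Principle A applies: it must be bound in its binding domain.
Binding domain of *herself₇*: the embedded TP, whose subject is Sofia₃.
*Priya₁* does not c-command the anaphor → cannot bind it.
*[Priya₁'s client]₂* c-commands the anaphor but is outside its binding domain → cannot satisfy Principle A.
*Sofia₃* c-commands the anaphor within its binding domain → licit binder.
*Noor₄* does not c-command the anaphor → cannot bind it.
*[Noor₄'s editor]₅* does not c-command the anaphor → cannot bind it.
*Elena₆* does not c-command the anaphor → cannot bind it.

{3}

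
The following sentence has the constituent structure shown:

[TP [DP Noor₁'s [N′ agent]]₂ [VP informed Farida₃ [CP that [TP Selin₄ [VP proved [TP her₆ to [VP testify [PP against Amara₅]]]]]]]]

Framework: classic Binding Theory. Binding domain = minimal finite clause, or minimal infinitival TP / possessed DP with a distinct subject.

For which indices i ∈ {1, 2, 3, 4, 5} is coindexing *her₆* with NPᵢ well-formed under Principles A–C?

{1, 2, 3}

*her* is a pronoun, so Principle B applies: it must be free in its binding domain.
Binding domain of *her₆*: the embedded TP, whose subject is Selin₄.
*Noor₁* and the pronoun do not c-command one another → neither Principle B nor Principle C is at stake; coindexation permitted.
*[Noor₁'s agent]₂* c-commands the pronoun but from outside its binding domain, and is not c-commanded by it → coindexation permitted.
*Farida₃* c-commands the pronoun but from outside its binding domain, and is not c-commanded by it → coindexation permitted.
*Selin₄* c-commands the pronoun within its binding domain → coindexation would violate Principle B.
*Amara₅*: the pronoun c-commands this R-expression → coindexation would violate Principle C on *Amara₅*.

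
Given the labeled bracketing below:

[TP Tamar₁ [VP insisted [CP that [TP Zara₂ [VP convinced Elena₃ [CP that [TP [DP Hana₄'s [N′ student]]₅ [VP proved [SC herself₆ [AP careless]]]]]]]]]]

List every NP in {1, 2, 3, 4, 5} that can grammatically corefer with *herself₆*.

*herself* is an anaphor, so Principle A applies: it must be bound in its binding domain.
Binding domain of *herself₆*: the embedded TP, whose subject is [Hana₄'s student]₅.
*Tamar₁* c-commands the anaphor but is outside its binding domain → cannot satisfy Principle A.
*Zara₂* c-commands the anaphor but is outside its binding domain → cannot satisfy Principle A.
*Elena₃* c-commands the anaphor but is outside its binding domain → cannot satisfy Principle A.
*Hana₄* does not c-command the anaphor → cannot bind it.
*[Hana₄'s student]₅* c-commands the anaphor within its binding domain → licit binder.

{5}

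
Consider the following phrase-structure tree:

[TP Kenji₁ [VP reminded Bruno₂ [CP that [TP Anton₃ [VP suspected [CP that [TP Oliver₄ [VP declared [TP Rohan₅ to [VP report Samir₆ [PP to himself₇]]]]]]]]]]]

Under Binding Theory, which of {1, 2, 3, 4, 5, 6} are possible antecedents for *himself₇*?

{5, 6}

*himself* is an anaphor, so Principle A applies: it must be bound in its binding domain.
Binding domain of *himself₇*: the embedded TP, whose subject is Rohan₅.
*Kenji₁* c-commands the anaphor but is outside its binding domain → cannot satisfy Principle A.
*Bruno₂* c-commands the anaphor but is outside its binding domain → cannot satisfy Principle A.
*Anton₃* c-commands the anaphor but is outside its binding domain → cannot satisfy Principle A.
*Oliver₄* c-commands the anaphor but is outside its binding domain → cannot satisfy Principle A.
*Rohan₅* c-commands the anaphor within its binding domain → licit binder.
*Samir₆* c-commands the anaphor within its binding domain → licit binder.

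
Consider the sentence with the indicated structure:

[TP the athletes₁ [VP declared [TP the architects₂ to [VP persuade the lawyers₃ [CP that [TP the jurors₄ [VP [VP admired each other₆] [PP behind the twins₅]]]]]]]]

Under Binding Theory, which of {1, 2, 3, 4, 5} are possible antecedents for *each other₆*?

{4}

*each other* is an anaphor, so Principle A applies: it must be bound in its binding domain.
Binding domain of *each other₆*: the embedded TP, whose subject is the jurors₄.
*the athletes₁* c-commands the anaphor but is outside its binding domain → cannot satisfy Principle A.
*the architects₂* c-commands the anaphor but is outside its binding domain → cannot satisfy Principle A.
*the lawyers₃* c-commands the anaphor but is outside its binding domain → cannot satisfy Principle A.
*the jurors₄* c-commands the anaphor within its binding domain → licit binder.
*the twins₅* does not c-command the anaphor → cannot bind it.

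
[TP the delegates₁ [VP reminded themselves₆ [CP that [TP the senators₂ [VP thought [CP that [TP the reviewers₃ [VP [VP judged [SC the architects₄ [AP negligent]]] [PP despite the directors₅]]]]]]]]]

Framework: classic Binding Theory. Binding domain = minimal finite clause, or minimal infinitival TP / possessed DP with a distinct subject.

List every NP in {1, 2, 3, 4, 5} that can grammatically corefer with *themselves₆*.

*themselves* is an anaphor, so Principle A applies: it must be bound in its binding domain.
Binding domain of *themselves₆*: the matrix TP, whose subject is the delegates₁.
*the delegates₁* c-commands the anaphor within its binding domain → licit binder.
*the senators₂* does not c-command the anaphor → cannot bind it.
*the reviewers₃* does not c-command the anaphor → cannot bind it.
*the architects₄* does not c-command the anaphor → cannot bind it.
*the directors₅* does not c-command the anaphor → cannot bind it.

{1}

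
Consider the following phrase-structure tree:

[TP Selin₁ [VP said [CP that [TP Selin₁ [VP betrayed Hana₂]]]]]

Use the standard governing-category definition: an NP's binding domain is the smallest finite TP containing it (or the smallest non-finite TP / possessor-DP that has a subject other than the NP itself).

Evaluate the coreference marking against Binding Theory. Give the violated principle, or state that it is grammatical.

The two coindexed NPs are *Selin₁* (the lower occurrence) and *Selin₁* (the higher occurrence).
*Selin₁* (the lower occurrence) is an R-expression. Principle C requires it to be free everywhere.
*Selin₁* (the higher occurrence) c-commands it and carries the same index.
The R-expression is bound → Principle C violation.

Principle C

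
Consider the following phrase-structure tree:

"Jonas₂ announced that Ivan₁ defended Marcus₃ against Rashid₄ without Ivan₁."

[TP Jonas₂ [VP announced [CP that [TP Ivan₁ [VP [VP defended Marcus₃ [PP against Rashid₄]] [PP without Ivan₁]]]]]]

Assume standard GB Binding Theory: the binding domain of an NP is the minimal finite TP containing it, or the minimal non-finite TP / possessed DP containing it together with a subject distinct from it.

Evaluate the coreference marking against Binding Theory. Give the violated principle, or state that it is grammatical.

The two coindexed NPs are *Ivan₁* (the lower occurrence) and *Ivan₁* (the higher occurrence).
*Ivan₁* (the lower occurrence) is an R-expression. Principle C requires it to be free everywhere.
*Ivan₁* (the higher occurrence) c-commands it and carries the same index.
The R-expression is bound → Principle C violation.

Principle C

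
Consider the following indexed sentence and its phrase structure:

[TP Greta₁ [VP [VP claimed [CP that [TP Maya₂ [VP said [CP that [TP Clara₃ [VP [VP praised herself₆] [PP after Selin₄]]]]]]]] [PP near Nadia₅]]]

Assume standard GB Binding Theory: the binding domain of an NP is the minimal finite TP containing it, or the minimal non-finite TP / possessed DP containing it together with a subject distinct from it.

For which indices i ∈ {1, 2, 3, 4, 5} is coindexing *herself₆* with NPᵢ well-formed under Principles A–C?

{3}

*herself* is an anaphor, so Principle A applies: it must be bound in its binding domain.
Binding domain of *herself₆*: the embedded TP, whose subject is Clara₃.
*Greta₁* c-commands the anaphor but is outside its binding domain → cannot satisfy Principle A.
*Maya₂* c-commands the anaphor but is outside its binding domain → cannot satisfy Principle A.
*Clara₃* c-commands the anaphor within its binding domain → licit binder.
*Selin₄* does not c-command the anaphor → cannot bind it.
*Nadia₅* does not c-command the anaphor → cannot bind it.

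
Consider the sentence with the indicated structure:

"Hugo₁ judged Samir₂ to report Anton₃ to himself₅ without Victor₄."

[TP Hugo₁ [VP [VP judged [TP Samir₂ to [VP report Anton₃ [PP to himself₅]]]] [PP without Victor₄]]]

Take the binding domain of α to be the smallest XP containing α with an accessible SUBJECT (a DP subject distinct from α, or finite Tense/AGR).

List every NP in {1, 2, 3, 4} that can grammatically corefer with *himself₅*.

{2, 3}

*himself* is an anaphor, so Principle A applies: it must be bound in its binding domain.
Binding domain of *himself₅*: the embedded TP, whose subject is Samir₂.
*Hugo₁* c-commands the anaphor but is outside its binding domain → cannot satisfy Principle A.
*Samir₂* c-commands the anaphor within its binding domain → licit binder.
*Anton₃* c-commands the anaphor within its binding domain → licit binder.
*Victor₄* does not c-command the anaphor → cannot bind it.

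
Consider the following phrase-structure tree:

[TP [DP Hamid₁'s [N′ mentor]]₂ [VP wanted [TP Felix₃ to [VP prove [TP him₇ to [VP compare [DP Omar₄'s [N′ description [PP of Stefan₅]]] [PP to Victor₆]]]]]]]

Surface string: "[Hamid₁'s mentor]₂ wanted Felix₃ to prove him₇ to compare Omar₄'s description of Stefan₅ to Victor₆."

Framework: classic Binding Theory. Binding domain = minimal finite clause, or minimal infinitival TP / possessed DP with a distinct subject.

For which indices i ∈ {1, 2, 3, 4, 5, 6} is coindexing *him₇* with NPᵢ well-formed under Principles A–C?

{1, 2}

*him* is a pronoun, so Principle B applies: it must be free in its binding domain.
Binding domain of *him₇*: the embedded TP, whose subject is Felix₃.
*Hamid₁* and the pronoun do not c-command one another → neither Principle B nor Principle C is at stake; coindexation permitted.
*[Hamid₁'s mentor]₂* c-commands the pronoun but from outside its binding domain, and is not c-commanded by it → coindexation permitted.
*Felix₃* c-commands the pronoun within its binding domain → coindexation would violate Principle B.
*Omar₄*: the pronoun c-commands this R-expression → coindexation would violate Principle C on *Omar₄*.
*Stefan₅*: the pronoun c-commands this R-expression → coindexation would violate Principle C on *Stefan₅*.
*Victor₆*: the pronoun c-commands this R-expression → coindexation would violate Principle C on *Victor₆*.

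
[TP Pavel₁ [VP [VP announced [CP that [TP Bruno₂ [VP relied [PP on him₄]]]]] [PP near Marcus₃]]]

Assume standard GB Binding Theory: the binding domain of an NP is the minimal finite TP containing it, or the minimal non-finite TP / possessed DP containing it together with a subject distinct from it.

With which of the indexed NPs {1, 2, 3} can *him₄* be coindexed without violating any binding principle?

*him* is a pronoun, so Principle B applies: it must be free in its binding domain.
Binding domain of *him₄*: the embedded TP, whose subject is Bruno₂.
*Pavel₁* c-commands the pronoun but from outside its binding domain, and is not c-commanded by it → coindexation permitted.
*Bruno₂* c-commands the pronoun within its binding domain → coindexation would violate Principle B.
*Marcus₃* and the pronoun do not c-command one another → neither Principle B nor Principle C is at stake; coindexation permitted.

{1, 3}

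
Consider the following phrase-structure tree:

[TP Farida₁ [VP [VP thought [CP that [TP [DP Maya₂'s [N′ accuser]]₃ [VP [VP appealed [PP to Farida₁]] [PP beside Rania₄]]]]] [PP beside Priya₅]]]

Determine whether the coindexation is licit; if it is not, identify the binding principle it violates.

Principle C

The two coindexed NPs are *Farida₁* (the higher occurrence) and *Farida₁* (the lower occurrence).
*Farida₁* (the lower occurrence) is an R-expression. Principle C requires it to be free everywhere.
*Farida₁* (the higher occurrence) c-commands it and carries the same index.
The R-expression is bound → Principle C violation.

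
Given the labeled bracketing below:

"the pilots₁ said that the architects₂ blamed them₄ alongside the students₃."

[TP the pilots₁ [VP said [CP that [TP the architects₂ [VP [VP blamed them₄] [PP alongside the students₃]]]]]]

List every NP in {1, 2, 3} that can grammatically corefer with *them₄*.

{1, 3}

*them* is a pronoun, so Principle B applies: it must be free in its binding domain.
Binding domain of *them₄*: the embedded TP, whose subject is the architects₂.
*the pilots₁* c-commands the pronoun but from outside its binding domain, and is not c-commanded by it → coindexation permitted.
*the architects₂* c-commands the pronoun within its binding domain → coindexation would violate Principle B.
*the students₃* and the pronoun do not c-command one another → neither Principle B nor Principle C is at stake; coindexation permitted.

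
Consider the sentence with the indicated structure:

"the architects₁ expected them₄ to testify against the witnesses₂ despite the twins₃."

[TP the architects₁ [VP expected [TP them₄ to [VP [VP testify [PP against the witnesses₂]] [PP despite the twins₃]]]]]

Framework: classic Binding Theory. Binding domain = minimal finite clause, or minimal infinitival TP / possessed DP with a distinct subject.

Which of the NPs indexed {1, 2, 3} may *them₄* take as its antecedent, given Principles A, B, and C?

*them* is a pronoun, so Principle B applies: it must be free in its binding domain.
Binding domain of *them₄*: the matrix TP, whose subject is the architects₁.
*the architects₁* c-commands the pronoun within its binding domain → coindexation would violate Principle B.
*the witnesses₂*: the pronoun c-commands this R-expression → coindexation would violate Principle C on *the witnesses₂*.
*the twins₃*: the pronoun c-commands this R-expression → coindexation would violate Principle C on *the twins₃*.

none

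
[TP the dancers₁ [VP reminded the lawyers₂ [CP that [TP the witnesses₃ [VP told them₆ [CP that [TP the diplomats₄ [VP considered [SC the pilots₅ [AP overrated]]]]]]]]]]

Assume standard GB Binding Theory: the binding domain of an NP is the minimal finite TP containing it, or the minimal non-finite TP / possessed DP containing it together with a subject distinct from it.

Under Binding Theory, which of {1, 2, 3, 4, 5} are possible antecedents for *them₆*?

{1, 2}

*them* is a pronoun, so Principle B applies: it must be free in its binding domain.
Binding domain of *them₆*: the embedded TP, whose subject is the witnesses₃.
*the dancers₁* c-commands the pronoun but from outside its binding domain, and is not c-commanded by it → coindexation permitted.
*the lawyers₂* c-commands the pronoun but from outside its binding domain, and is not c-commanded by it → coindexation permitted.
*the witnesses₃* c-commands the pronoun within its binding domain → coindexation would violate Principle B.
*the diplomats₄*: the pronoun c-commands this R-expression → coindexation would violate Principle C on *the diplomats₄*.
*the pilots₅*: the pronoun c-commands this R-expression → coindexation would violate Principle C on *the pilots₅*.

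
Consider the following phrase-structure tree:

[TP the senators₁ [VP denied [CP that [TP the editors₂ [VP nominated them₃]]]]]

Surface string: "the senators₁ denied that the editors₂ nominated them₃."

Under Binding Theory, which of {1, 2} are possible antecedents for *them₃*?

*them* is a pronoun, so Principle B applies: it must be free in its binding domain.
Binding domain of *them₃*: the embedded TP, whose subject is the editors₂.
*the senators₁* c-commands the pronoun but from outside its binding domain, and is not c-commanded by it → coindexation permitted.
*the editors₂* c-commands the pronoun within its binding domain → coindexation would violate Principle B.

{1}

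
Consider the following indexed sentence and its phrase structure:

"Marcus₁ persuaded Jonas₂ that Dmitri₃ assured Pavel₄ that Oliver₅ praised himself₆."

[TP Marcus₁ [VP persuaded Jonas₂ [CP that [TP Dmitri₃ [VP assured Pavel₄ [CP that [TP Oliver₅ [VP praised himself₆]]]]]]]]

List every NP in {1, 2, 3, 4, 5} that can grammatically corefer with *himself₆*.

*himself* is an anaphor, so Principle A applies: it must be bound in its binding domain.
Binding domain of *himself₆*: the embedded TP, whose subject is Oliver₅.
*Marcus₁* c-commands the anaphor but is outside its binding domain → cannot satisfy Principle A.
*Jonas₂* c-commands the anaphor but is outside its binding domain → cannot satisfy Principle A.
*Dmitri₃* c-commands the anaphor but is outside its binding domain → cannot satisfy Principle A.
*Pavel₄* c-commands the anaphor but is outside its binding domain → cannot satisfy Principle A.
*Oliver₅* c-commands the anaphor within its binding domain → licit binder.

{5}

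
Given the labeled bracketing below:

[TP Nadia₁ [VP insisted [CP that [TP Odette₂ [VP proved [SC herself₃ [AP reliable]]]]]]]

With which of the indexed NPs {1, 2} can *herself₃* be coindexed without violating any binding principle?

{2}

*herself* is an anaphor, so Principle A applies: it must be bound in its binding domain.
Binding domain of *herself₃*: the embedded TP, whose subject is Odette₂.
*Nadia₁* c-commands the anaphor but is outside its binding domain → cannot satisfy Principle A.
*Odette₂* c-commands the anaphor within its binding domain → licit binder.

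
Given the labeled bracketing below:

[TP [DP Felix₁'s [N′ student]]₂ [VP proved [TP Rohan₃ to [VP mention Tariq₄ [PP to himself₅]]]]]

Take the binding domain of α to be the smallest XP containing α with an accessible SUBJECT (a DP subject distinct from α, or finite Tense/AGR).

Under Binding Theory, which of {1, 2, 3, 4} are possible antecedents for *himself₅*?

{3, 4}

*himself* is an anaphor, so Principle A applies: it must be bound in its binding domain.
Binding domain of *himself₅*: the embedded TP, whose subject is Rohan₃.
*Felix₁* does not c-command the anaphor → cannot bind it.
*[Felix₁'s student]₂* c-commands the anaphor but is outside its binding domain → cannot satisfy Principle A.
*Rohan₃* c-commands the anaphor within its binding domain → licit binder.
*Tariq₄* c-commands the anaphor within its binding domain → licit binder.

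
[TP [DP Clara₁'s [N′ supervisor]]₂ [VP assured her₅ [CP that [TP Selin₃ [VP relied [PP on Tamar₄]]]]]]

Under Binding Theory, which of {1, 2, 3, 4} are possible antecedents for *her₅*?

{1}

*her* is a pronoun, so Principle B applies: it must be free in its binding domain.
Binding domain of *her₅*: the matrix TP, whose subject is [Clara₁'s supervisor]₂.
*Clara₁* and the pronoun do not c-command one another → neither Principle B nor Principle C is at stake; coindexation permitted.
*[Clara₁'s supervisor]₂* c-commands the pronoun within its binding domain → coindexation would violate Principle B.
*Selin₃*: the pronoun c-commands this R-expression → coindexation would violate Principle C on *Selin₃*.
*Tamar₄*: the pronoun c-commands this R-expression → coindexation would violate Principle C on *Tamar₄*.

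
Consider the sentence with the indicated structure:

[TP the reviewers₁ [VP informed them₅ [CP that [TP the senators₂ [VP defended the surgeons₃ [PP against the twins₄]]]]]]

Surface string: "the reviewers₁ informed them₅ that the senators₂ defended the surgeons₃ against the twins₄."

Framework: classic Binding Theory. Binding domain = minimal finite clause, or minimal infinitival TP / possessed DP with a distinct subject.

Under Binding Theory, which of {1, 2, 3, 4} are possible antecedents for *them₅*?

none

*them* is a pronoun, so Principle B applies: it must be free in its binding domain.
Binding domain of *them₅*: the matrix TP, whose subject is the reviewers₁.
*the reviewers₁* c-commands the pronoun within its binding domain → coindexation would violate Principle B.
*the senators₂*: the pronoun c-commands this R-expression → coindexation would violate Principle C on *the senators₂*.
*the surgeons₃*: the pronoun c-commands this R-expression → coindexation would violate Principle C on *the surgeons₃*.
*the twins₄*: the pronoun c-commands this R-expression → coindexation would violate Principle C on *the twins₄*.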